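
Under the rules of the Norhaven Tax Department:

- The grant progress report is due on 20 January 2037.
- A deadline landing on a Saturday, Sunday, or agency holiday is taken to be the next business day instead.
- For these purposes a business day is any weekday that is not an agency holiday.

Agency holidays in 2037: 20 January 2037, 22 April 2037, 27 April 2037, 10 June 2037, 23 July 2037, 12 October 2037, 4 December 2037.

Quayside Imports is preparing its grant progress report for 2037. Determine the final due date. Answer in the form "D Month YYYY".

21 January 2037

Start from the fixed due date, 20 January 2037.
20 January 2037 falls on a listed holiday. Rolling to the next business day gives 21 January 2037, a Wednesday.
Final deadline: 21 January 2037.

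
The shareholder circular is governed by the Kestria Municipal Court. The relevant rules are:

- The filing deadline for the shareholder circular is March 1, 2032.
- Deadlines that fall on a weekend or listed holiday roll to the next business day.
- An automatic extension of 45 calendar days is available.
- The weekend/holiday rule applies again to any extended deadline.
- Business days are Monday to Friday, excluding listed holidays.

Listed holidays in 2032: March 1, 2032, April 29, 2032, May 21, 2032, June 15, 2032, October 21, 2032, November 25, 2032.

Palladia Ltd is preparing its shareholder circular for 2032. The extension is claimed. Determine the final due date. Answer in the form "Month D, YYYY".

The statutory due date is March 1, 2032.
March 1, 2032 is a listed holiday, so it moves to the next business day, March 2, 2032 (Tuesday).
The 45-calendar-day extension moves the deadline from March 2, 2032 to April 16, 2032.
April 16, 2032 falls on a Friday, which is a business day, so no adjustment is needed.
So the filing is due April 16, 2032.

April 16, 2032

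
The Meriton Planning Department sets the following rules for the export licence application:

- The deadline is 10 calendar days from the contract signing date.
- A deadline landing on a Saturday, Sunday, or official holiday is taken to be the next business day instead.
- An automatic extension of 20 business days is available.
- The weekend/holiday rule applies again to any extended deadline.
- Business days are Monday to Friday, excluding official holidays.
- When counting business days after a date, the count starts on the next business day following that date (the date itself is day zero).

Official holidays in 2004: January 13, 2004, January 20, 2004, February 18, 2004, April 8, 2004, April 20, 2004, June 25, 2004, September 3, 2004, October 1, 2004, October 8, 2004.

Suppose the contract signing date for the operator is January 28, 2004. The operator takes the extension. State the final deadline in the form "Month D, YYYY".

10 calendar days after January 28, 2004 is February 7, 2004.
February 7, 2004 falls on a Saturday. Rolling to the next business day gives February 9, 2004, a Monday.
Applying the 20-business-day extension: 20 business days after February 9, 2004 is March 9, 2004.
March 9, 2004 (Tuesday) is already a business day.
Deadline: March 9, 2004.

March 9, 2004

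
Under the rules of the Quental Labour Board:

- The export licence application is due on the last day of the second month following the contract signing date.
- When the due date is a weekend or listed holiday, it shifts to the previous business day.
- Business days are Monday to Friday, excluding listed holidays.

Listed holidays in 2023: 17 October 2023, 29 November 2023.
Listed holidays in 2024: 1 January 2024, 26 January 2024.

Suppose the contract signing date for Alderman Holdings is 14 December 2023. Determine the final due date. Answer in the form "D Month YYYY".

29 February 2024

2 months after 14 December 2023 falls in February 2024; the last day of that month is 29 February 2024.
29 February 2024 (Thursday) is already a business day.
So the filing is due 29 February 2024.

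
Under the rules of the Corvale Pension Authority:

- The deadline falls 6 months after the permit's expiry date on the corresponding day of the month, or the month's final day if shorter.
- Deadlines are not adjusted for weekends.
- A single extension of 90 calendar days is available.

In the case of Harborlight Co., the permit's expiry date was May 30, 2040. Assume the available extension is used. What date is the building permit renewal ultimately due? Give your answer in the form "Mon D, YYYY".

Feb 28, 2041

6 months from May 30, 2040 is Nov 30, 2040.
Nov 30, 2040 is a Friday; no weekend or holiday adjustment applies.
Add the 90 calendar-day extension to Nov 30, 2040: Feb 28, 2041.
Feb 28, 2041 is a Thursday; no weekend or holiday adjustment applies.
Final deadline: Feb 28, 2041.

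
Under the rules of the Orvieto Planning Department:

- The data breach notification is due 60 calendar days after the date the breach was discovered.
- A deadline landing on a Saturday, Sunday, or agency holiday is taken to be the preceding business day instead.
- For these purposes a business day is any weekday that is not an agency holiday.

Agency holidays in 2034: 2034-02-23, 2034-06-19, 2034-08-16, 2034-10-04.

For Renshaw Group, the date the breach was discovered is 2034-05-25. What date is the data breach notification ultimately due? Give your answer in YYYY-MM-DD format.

2034-07-24

From 2034-05-25, 60 calendar days later is 2034-07-24.
2034-07-24 falls on a Monday, which is a business day, so no adjustment is needed.
So the filing is due 2034-07-24.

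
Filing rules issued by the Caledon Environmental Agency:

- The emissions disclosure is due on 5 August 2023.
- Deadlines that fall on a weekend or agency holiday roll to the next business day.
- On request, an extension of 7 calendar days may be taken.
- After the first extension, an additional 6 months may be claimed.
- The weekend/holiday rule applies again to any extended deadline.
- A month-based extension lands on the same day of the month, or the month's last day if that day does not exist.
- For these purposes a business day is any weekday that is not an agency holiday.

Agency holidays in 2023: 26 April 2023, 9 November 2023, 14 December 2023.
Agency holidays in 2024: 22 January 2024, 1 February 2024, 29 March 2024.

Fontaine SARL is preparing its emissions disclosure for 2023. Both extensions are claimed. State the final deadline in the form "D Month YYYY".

14 February 2024

The stated deadline is 5 August 2023.
5 August 2023 falls on a Saturday. Rolling to the next business day gives 7 August 2023, a Monday.
With the 7-day extension, 7 August 2023 becomes 14 August 2023.
Since 14 August 2023 is a Monday and not a holiday, the date is unchanged.
The 6 months extension carries 14 August 2023 to 14 February 2024.
Since 14 February 2024 is a Wednesday and not a holiday, the date is unchanged.
Deadline: 14 February 2024.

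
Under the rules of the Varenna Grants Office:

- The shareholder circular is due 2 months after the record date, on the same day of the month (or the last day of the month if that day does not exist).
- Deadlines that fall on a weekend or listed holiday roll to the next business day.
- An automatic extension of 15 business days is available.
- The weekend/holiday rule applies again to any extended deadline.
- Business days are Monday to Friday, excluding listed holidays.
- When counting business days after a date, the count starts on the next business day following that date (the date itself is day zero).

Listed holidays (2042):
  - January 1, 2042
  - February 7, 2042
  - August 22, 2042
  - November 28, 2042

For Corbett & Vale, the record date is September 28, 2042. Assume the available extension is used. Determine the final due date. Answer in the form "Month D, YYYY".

2 months from September 28, 2042 is November 28, 2042.
November 28, 2042 is a listed holiday; the next business day is December 1, 2042 (Monday).
Counting 15 further business days from December 1, 2042 reaches December 22, 2042.
December 22, 2042 is a Monday and not a listed holiday, so it stands.
Deadline: December 22, 2042.

December 22, 2042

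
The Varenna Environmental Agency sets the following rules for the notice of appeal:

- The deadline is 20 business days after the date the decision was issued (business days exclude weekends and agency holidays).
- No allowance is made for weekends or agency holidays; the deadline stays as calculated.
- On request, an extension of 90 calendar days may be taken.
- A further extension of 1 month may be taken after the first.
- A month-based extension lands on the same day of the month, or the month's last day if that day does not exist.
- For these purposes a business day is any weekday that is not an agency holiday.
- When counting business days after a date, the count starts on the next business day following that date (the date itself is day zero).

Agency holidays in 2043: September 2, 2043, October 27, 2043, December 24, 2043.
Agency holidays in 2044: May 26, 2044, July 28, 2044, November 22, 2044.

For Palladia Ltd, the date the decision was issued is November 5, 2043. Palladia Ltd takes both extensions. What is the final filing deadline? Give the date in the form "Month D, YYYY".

20 business days after November 5, 2043, excluding weekends and holidays, is December 3, 2043.
December 3, 2043 falls on a Thursday. The rules make no weekend/holiday allowance, so it remains December 3, 2043.
Add the 90 calendar-day extension to December 3, 2043: March 2, 2044.
March 2, 2044 falls on a Wednesday. The rules make no weekend/holiday allowance, so it remains March 2, 2044.
Add 1 month to March 2, 2044: April 2, 2044.
No adjustment is made for weekends or holidays, so April 2, 2044 stands.
The final due date is April 2, 2044.

April 2, 2044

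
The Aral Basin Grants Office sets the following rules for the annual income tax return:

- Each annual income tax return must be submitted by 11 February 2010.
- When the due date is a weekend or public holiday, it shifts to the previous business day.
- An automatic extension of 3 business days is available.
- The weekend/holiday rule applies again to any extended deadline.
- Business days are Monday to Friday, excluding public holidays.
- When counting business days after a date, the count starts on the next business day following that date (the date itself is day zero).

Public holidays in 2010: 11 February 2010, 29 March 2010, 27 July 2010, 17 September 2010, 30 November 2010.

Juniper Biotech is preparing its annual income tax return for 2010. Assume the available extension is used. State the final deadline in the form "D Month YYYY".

16 February 2010

The statutory due date is 11 February 2010.
11 February 2010 is a listed holiday; the preceding business day is 10 February 2010 (Wednesday).
The 3-business-day extension runs from 10 February 2010 to 16 February 2010.
16 February 2010 falls on a Tuesday, which is a business day, so no adjustment is needed.
So the filing is due 16 February 2010.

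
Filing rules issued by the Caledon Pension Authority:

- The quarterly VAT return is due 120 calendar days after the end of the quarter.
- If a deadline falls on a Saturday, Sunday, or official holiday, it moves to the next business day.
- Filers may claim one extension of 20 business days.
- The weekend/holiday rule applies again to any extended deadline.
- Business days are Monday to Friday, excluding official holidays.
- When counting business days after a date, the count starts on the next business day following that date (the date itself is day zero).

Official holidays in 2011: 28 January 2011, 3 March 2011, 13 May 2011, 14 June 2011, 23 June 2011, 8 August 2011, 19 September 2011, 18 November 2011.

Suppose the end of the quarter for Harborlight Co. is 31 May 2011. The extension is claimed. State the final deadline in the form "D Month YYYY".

26 October 2011

120 calendar days after 31 May 2011 is 28 September 2011.
Since 28 September 2011 is a Wednesday and not a holiday, the date is unchanged.
The 20-business-day extension runs from 28 September 2011 to 26 October 2011.
Since 26 October 2011 is a Wednesday and not a holiday, the date is unchanged.
Final deadline: 26 October 2011.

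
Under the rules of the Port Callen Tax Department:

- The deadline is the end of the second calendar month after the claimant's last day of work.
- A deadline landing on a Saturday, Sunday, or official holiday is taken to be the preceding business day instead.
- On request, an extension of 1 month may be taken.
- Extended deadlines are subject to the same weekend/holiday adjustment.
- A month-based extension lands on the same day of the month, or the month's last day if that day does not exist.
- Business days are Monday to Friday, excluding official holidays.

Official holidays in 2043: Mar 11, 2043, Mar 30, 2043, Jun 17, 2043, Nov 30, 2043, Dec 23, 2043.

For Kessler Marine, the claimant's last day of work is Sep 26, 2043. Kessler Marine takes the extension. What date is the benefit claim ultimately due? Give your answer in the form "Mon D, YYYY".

Dec 25, 2043

2 months after Sep 26, 2043 falls in November 2043; the last day of that month is Nov 30, 2043.
Because Nov 30, 2043 is a listed holiday, the deadline becomes Nov 27, 2043 (Friday).
The 1 month extension carries Nov 27, 2043 to Dec 27, 2043.
Dec 27, 2043 is a Sunday, so it moves to the preceding business day, Dec 25, 2043 (Friday).
Final deadline: Dec 25, 2043.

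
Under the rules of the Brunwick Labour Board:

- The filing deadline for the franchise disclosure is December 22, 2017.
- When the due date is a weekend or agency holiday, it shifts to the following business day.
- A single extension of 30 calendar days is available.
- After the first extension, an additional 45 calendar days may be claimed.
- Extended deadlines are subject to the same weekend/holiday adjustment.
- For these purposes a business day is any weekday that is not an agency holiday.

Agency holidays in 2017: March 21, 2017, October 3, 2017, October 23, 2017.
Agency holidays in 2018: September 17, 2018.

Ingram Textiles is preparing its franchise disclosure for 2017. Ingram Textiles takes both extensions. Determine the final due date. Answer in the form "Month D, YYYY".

The stated deadline is December 22, 2017.
December 22, 2017 is a Friday and not a listed holiday, so it stands.
With the 30-day extension, December 22, 2017 becomes January 21, 2018.
January 21, 2018 is a Sunday; the next business day is January 22, 2018 (Monday).
Add the 45 calendar-day extension to January 22, 2018: March 8, 2018.
March 8, 2018 (Thursday) is already a business day.
Deadline: March 8, 2018.

March 8, 2018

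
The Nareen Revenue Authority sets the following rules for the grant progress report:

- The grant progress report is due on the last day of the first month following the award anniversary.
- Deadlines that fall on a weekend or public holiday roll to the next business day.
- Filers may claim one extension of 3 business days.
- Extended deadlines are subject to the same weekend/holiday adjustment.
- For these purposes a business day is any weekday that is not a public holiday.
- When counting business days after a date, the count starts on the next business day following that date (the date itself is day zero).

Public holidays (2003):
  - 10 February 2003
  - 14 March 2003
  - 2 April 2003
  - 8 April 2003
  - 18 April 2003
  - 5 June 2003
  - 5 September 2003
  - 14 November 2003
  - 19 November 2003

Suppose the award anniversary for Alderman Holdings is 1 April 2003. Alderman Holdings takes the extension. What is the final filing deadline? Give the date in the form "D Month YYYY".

The first month after 1 April 2003 is May 2003, whose last day is 31 May 2003.
31 May 2003 is a Saturday; the next business day is 2 June 2003 (Monday).
The 3-business-day extension runs from 2 June 2003 to 6 June 2003.
6 June 2003 (Friday) is already a business day.
The final due date is 6 June 2003.

6 June 2003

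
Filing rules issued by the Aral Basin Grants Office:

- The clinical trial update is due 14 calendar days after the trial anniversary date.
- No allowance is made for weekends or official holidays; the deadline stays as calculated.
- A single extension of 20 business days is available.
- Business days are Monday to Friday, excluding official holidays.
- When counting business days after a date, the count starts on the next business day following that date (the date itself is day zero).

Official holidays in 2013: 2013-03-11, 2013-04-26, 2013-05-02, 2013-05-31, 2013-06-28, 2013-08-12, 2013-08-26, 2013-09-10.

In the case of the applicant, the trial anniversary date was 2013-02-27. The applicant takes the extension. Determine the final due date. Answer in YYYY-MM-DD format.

Adding 14 calendar days to 2013-02-27 gives 2013-03-13.
2013-03-13 is a Wednesday; no weekend or holiday adjustment applies.
Applying the 20-business-day extension: 20 business days after 2013-03-13 is 2013-04-10.
2013-04-10 falls on a Wednesday. The rules make no weekend/holiday allowance, so it remains 2013-04-10.
The final due date is 2013-04-10.

2013-04-10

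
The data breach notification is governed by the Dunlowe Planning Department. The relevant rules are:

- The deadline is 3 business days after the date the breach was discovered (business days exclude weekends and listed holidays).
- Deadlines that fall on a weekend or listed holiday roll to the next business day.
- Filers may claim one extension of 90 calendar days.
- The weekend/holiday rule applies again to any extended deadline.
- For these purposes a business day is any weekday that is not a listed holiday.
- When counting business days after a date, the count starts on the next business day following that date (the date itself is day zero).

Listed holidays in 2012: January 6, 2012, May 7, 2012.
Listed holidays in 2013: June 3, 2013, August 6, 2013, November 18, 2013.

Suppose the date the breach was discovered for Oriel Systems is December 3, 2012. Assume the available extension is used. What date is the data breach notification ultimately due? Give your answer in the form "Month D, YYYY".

March 6, 2013

3 business days after December 3, 2012, excluding weekends and holidays, is December 6, 2012.
December 6, 2012 (Thursday) is already a business day.
The 90-calendar-day extension moves the deadline from December 6, 2012 to March 6, 2013.
Since March 6, 2013 is a Wednesday and not a holiday, the date is unchanged.
So the filing is due March 6, 2013.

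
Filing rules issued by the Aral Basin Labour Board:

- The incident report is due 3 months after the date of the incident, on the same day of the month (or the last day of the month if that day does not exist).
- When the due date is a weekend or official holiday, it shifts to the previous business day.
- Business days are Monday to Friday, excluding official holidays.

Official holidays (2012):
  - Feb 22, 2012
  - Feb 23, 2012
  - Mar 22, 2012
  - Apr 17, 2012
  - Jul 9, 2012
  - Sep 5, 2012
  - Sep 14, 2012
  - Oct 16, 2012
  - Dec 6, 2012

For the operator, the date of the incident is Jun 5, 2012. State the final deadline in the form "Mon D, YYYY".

Moving 3 months forward from Jun 5, 2012 on the corresponding day gives Sep 5, 2012.
Sep 5, 2012 falls on a listed holiday. Rolling to the preceding business day gives Sep 4, 2012, a Tuesday.
So the filing is due Sep 4, 2012.

Sep 4, 2012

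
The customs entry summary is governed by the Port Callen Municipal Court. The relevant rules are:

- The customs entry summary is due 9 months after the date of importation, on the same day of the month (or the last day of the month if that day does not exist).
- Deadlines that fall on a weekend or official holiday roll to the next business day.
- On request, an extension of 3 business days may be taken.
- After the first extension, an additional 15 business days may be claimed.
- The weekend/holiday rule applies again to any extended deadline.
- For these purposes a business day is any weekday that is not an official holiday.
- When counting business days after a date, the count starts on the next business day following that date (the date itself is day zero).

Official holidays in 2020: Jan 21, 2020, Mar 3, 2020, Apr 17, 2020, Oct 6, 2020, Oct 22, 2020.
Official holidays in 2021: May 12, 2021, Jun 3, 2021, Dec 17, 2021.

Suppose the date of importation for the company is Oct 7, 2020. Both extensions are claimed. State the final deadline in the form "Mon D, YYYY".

Aug 2, 2021

Moving 9 months forward from Oct 7, 2020 on the corresponding day gives Jul 7, 2021.
Since Jul 7, 2021 is a Wednesday and not a holiday, the date is unchanged.
Applying the 3-business-day extension: 3 business days after Jul 7, 2021 is Jul 12, 2021.
Since Jul 12, 2021 is a Monday and not a holiday, the date is unchanged.
The 15-business-day extension runs from Jul 12, 2021 to Aug 2, 2021.
Aug 2, 2021 is a Monday and not a listed holiday, so it stands.
The final due date is Aug 2, 2021.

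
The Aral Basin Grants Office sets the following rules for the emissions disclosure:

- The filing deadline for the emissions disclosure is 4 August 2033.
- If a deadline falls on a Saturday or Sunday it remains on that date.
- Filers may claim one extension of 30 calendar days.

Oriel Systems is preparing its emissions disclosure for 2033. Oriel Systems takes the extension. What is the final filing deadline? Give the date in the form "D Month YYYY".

3 September 2033

The stated deadline is 4 August 2033.
4 August 2033 is a Thursday; no weekend or holiday adjustment applies.
With the 30-day extension, 4 August 2033 becomes 3 September 2033.
3 September 2033 falls on a Saturday. The rules make no weekend/holiday allowance, so it remains 3 September 2033.
The final due date is 3 September 2033.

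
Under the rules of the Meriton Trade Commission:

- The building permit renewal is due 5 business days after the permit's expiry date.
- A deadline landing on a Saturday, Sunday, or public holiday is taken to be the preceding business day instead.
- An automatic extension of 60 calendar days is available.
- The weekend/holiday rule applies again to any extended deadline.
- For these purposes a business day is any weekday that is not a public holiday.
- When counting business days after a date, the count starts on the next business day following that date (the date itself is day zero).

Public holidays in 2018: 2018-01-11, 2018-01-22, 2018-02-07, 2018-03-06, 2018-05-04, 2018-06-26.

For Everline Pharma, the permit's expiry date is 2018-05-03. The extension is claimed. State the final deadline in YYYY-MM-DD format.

Starting the day after 2018-05-03 and counting 5 business days lands on 2018-05-11.
2018-05-11 falls on a Friday, which is a business day, so no adjustment is needed.
Add the 60 calendar-day extension to 2018-05-11: 2018-07-10.
2018-07-10 (Tuesday) is already a business day.
Final deadline: 2018-07-10.

2018-07-10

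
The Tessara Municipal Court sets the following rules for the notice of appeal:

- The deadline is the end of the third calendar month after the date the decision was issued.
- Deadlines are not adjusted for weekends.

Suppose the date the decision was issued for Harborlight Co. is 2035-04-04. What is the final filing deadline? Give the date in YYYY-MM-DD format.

The third month after 2035-04-04 is July 2035, whose last day is 2035-07-31.
No adjustment is made for weekends or holidays, so 2035-07-31 stands.
The final due date is 2035-07-31.

2035-07-31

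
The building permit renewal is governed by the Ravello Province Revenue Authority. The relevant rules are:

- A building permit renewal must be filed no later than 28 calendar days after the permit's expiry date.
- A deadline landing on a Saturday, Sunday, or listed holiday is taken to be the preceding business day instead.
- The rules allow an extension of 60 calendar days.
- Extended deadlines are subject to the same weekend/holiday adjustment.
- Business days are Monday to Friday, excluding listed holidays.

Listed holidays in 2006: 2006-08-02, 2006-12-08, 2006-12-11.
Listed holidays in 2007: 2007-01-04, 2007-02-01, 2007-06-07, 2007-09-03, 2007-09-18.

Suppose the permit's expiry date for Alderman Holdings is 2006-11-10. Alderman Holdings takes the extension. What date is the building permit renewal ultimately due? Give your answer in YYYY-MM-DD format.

2007-02-05

28 calendar days after 2006-11-10 is 2006-12-08.
2006-12-08 is a listed holiday; the preceding business day is 2006-12-07 (Thursday).
Add the 60 calendar-day extension to 2006-12-07: 2007-02-05.
Since 2007-02-05 is a Monday and not a holiday, the date is unchanged.
So the filing is due 2007-02-05.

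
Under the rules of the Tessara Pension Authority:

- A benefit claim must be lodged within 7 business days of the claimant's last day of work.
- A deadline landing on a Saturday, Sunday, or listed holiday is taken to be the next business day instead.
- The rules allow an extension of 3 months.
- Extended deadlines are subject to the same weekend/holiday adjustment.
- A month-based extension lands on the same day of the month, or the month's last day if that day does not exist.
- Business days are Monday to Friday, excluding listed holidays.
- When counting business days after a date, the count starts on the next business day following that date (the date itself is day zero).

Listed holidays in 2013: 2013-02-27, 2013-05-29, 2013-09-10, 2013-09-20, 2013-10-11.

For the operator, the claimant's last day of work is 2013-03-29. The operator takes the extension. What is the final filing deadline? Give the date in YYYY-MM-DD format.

Starting the day after 2013-03-29 and counting 7 business days lands on 2013-04-09.
Since 2013-04-09 is a Tuesday and not a holiday, the date is unchanged.
Add 3 months to 2013-04-09: 2013-07-09.
2013-07-09 falls on a Tuesday, which is a business day, so no adjustment is needed.
Deadline: 2013-07-09.

2013-07-09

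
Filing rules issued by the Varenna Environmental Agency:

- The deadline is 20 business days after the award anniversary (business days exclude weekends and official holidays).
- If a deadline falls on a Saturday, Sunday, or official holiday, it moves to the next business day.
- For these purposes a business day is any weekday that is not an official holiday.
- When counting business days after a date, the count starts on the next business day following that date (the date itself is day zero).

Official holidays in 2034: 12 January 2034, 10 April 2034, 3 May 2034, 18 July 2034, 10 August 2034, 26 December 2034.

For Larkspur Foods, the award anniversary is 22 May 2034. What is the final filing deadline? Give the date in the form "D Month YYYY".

19 June 2034

20 business days after 22 May 2034, excluding weekends and holidays, is 19 June 2034.
19 June 2034 falls on a Monday, which is a business day, so no adjustment is needed.
So the filing is due 19 June 2034.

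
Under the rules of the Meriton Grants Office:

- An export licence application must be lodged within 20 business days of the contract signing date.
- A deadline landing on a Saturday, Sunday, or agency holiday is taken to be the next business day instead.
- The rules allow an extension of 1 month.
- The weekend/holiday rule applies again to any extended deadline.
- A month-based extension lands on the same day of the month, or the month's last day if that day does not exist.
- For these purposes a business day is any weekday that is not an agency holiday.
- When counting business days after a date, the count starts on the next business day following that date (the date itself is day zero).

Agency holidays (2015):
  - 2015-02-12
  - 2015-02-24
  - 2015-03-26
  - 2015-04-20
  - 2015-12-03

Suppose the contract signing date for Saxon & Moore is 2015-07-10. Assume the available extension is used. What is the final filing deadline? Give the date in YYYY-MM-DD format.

20 business days after 2015-07-10, excluding weekends and holidays, is 2015-08-07.
2015-08-07 falls on a Friday, which is a business day, so no adjustment is needed.
Add 1 month to 2015-08-07: 2015-09-07.
2015-09-07 is a Monday and not a listed holiday, so it stands.
The final due date is 2015-09-07.

2015-09-07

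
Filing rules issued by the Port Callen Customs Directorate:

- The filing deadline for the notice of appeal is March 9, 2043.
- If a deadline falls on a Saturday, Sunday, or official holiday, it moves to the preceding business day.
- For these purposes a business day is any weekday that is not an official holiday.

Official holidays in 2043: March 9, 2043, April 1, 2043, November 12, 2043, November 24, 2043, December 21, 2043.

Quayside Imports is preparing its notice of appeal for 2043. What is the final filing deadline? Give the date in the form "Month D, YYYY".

March 6, 2043

Start from the fixed due date, March 9, 2043.
March 9, 2043 falls on a listed holiday. Rolling to the preceding business day gives March 6, 2043, a Friday.
The final due date is March 6, 2043.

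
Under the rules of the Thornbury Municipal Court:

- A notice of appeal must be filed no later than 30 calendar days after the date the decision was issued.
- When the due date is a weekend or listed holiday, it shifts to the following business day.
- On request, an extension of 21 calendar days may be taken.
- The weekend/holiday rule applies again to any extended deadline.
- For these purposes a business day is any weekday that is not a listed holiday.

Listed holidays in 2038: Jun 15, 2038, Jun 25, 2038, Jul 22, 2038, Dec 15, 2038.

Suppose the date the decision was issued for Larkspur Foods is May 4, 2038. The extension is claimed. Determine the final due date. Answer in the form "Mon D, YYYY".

Jun 24, 2038

From May 4, 2038, 30 calendar days later is Jun 3, 2038.
Jun 3, 2038 (Thursday) is already a business day.
With the 21-day extension, Jun 3, 2038 becomes Jun 24, 2038.
Since Jun 24, 2038 is a Thursday and not a holiday, the date is unchanged.
Deadline: Jun 24, 2038.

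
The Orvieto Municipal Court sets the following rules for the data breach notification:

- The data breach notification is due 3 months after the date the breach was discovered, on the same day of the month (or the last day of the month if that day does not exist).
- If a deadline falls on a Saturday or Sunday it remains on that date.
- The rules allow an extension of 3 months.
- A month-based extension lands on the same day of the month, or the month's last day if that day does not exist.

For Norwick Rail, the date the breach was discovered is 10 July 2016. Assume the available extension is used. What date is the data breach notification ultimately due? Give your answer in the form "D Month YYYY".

Moving 3 months forward from 10 July 2016 on the corresponding day gives 10 October 2016.
10 October 2016 falls on a Monday. The rules make no weekend/holiday allowance, so it remains 10 October 2016.
The 3 months extension carries 10 October 2016 to 10 January 2017.
No adjustment is made for weekends or holidays, so 10 January 2017 stands.
So the filing is due 10 January 2017.

10 January 2017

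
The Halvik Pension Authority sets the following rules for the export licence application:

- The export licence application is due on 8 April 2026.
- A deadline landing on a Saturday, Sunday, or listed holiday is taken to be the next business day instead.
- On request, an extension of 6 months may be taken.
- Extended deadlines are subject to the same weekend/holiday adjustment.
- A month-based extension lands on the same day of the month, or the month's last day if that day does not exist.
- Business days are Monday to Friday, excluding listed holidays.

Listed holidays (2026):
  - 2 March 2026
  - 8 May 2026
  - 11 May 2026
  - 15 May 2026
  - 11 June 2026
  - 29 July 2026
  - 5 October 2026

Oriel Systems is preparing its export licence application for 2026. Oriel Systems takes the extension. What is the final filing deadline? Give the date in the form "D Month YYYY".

8 October 2026

The statutory due date is 8 April 2026.
Since 8 April 2026 is a Wednesday and not a holiday, the date is unchanged.
Add 6 months to 8 April 2026: 8 October 2026.
8 October 2026 (Thursday) is already a business day.
Deadline: 8 October 2026.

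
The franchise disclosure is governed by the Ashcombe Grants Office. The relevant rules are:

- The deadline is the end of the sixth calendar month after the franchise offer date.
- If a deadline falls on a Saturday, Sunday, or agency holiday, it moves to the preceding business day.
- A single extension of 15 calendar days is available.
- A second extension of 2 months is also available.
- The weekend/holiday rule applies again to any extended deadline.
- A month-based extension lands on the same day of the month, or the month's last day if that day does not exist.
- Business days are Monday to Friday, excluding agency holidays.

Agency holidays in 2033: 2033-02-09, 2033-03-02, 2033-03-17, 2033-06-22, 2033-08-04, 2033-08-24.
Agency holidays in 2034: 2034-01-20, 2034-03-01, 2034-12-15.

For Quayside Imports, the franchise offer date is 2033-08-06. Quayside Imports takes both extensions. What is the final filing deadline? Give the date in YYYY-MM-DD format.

6 months after 2033-08-06 falls in February 2034; the last day of that month is 2034-02-28.
Since 2034-02-28 is a Tuesday and not a holiday, the date is unchanged.
With the 15-day extension, 2034-02-28 becomes 2034-03-15.
2034-03-15 falls on a Wednesday, which is a business day, so no adjustment is needed.
Add 2 months to 2034-03-15: 2034-05-15.
Since 2034-05-15 is a Monday and not a holiday, the date is unchanged.
Deadline: 2034-05-15.

2034-05-15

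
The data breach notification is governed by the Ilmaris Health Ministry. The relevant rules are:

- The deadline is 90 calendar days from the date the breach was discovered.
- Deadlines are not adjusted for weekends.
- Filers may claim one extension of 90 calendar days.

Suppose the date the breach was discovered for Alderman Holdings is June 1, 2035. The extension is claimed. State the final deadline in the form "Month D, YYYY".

Adding 90 calendar days to June 1, 2035 gives August 30, 2035.
No adjustment is made for weekends or holidays, so August 30, 2035 stands.
Add the 90 calendar-day extension to August 30, 2035: November 28, 2035.
November 28, 2035 is a Wednesday; no weekend or holiday adjustment applies.
The final due date is November 28, 2035.

November 28, 2035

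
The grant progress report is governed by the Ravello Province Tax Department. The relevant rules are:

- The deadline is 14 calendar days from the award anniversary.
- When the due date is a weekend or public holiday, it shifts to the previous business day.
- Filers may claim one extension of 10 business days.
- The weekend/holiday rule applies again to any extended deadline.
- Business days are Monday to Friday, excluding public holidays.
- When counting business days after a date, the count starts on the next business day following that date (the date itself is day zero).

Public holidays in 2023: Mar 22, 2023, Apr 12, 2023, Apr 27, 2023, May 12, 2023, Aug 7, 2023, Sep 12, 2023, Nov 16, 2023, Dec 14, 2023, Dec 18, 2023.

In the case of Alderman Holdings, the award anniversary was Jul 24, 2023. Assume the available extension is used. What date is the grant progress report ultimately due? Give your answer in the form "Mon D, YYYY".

Aug 21, 2023

Trigger date Jul 24, 2023 + 14 calendar days = Aug 7, 2023.
Because Aug 7, 2023 is a listed holiday, the deadline becomes Aug 4, 2023 (Friday).
The 10-business-day extension runs from Aug 4, 2023 to Aug 21, 2023.
Aug 21, 2023 falls on a Monday, which is a business day, so no adjustment is needed.
So the filing is due Aug 21, 2023.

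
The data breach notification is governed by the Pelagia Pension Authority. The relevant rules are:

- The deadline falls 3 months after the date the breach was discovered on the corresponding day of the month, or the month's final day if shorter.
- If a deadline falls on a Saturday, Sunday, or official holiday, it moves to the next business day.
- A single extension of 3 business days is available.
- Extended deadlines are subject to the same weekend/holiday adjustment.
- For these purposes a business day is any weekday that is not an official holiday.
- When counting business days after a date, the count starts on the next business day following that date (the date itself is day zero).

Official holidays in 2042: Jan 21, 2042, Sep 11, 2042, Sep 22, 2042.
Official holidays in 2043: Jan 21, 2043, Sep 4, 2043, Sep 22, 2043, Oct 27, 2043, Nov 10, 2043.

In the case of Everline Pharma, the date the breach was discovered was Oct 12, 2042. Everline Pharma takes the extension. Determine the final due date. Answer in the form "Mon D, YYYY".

Moving 3 months forward from Oct 12, 2042 on the corresponding day gives Jan 12, 2043.
Jan 12, 2043 is a Monday and not a listed holiday, so it stands.
The 3-business-day extension runs from Jan 12, 2043 to Jan 15, 2043.
Jan 15, 2043 falls on a Thursday, which is a business day, so no adjustment is needed.
Final deadline: Jan 15, 2043.

Jan 15, 2043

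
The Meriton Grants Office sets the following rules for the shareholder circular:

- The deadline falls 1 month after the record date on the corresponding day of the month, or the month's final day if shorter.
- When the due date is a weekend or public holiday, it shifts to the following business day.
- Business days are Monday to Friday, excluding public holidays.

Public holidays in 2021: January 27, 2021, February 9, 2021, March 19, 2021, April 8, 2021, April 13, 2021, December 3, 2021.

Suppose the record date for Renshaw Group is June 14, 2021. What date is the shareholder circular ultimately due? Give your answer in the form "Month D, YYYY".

July 14, 2021

Moving 1 month forward from June 14, 2021 on the corresponding day gives July 14, 2021.
July 14, 2021 (Wednesday) is already a business day.
The final due date is July 14, 2021.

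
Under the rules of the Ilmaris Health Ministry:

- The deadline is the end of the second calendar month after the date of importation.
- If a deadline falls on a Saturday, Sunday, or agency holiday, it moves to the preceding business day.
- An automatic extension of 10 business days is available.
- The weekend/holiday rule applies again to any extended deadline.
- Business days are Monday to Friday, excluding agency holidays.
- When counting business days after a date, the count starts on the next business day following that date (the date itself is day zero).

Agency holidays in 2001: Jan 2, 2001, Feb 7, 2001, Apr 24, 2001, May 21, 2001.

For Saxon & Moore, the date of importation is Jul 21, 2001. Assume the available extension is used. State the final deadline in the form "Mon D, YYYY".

Oct 12, 2001

2 months after Jul 21, 2001 falls in September 2001; the last day of that month is Sep 30, 2001.
Because Sep 30, 2001 is a Sunday, the deadline becomes Sep 28, 2001 (Friday).
Applying the 10-business-day extension: 10 business days after Sep 28, 2001 is Oct 12, 2001.
Oct 12, 2001 (Friday) is already a business day.
Final deadline: Oct 12, 2001.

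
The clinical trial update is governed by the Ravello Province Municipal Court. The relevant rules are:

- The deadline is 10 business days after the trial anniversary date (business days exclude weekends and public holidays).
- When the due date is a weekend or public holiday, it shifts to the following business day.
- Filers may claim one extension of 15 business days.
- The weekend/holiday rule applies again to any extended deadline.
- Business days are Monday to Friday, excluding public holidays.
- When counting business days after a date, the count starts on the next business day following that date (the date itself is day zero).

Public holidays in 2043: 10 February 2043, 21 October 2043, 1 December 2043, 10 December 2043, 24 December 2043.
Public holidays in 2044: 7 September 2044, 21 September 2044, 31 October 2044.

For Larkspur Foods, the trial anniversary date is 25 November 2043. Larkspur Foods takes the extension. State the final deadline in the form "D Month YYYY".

4 January 2044

10 business days after 25 November 2043, excluding weekends and holidays, is 11 December 2043.
11 December 2043 is a Friday and not a listed holiday, so it stands.
The 15-business-day extension runs from 11 December 2043 to 4 January 2044.
4 January 2044 is a Monday and not a listed holiday, so it stands.
Deadline: 4 January 2044.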